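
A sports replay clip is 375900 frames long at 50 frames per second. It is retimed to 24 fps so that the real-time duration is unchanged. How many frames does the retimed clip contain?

180432 frames

Target frames = source frames × (target rate / source rate) = 375900 × (24)/(50) = 375900 × 12/25 = 180432.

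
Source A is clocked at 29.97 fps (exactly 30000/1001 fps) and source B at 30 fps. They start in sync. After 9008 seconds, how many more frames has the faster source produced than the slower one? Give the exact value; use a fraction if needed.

A emits 30000/1001 × 9008 = 270240000/1001 frames; B emits 30 × 9008 = 270240.
Difference = 270240/1001 frames (≈ 269.9700); B is ahead of A.

270240/1001 frames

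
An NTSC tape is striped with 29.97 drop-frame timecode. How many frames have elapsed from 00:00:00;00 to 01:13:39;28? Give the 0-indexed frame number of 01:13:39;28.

As if non-drop at 30 labels/s: (1 × 3600 + 13 × 60 + 39) × 30 + 28 = 132598.
Minute boundaries passed: 73; those not divisible by 10: 73 − 7 = 66; dropped labels = 2 × 66 = 132.
Actual frame index = 132598 − 132 = 132466.

132466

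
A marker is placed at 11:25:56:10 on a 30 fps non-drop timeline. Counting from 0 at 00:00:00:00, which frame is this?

frame 1234690

Total seconds to the label: (11 × 3600 + 25 × 60 + 56) = 41156.
Frame index = 41156 × 30 + 10 = 1234690.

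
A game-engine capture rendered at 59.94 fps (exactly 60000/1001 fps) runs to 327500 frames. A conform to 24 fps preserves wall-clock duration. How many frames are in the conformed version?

131131 frames

Target frames = source frames × (target rate / source rate) = 327500 × (24)/(60000/1001) = 327500 × 1001/2500 = 131131.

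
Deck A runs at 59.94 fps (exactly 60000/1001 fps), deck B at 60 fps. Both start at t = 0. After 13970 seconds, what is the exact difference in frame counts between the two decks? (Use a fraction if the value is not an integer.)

76200/91 frames

A emits 60000/1001 × 13970 = 76200000/91 frames; B emits 60 × 13970 = 838200.
Difference = 76200/91 frames (≈ 837.3626); B is ahead of A.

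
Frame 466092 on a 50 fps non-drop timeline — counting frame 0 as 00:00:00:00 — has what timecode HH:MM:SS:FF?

02:35:21:42

466092 ÷ 50 = 9321 full seconds, remainder 42 frames.
9321 s = 2 h 35 min 21 s.
Timecode: 02:35:21:42.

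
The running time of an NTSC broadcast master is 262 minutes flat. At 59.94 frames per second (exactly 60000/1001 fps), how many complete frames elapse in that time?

942257 frames

262 min = 15720 s.
Frames = 15720 × 60000/1001 = 943200000/1001 ≈ 942257.7423.
Complete frames: 942257.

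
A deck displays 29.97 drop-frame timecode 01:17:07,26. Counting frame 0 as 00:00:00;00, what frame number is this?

138696

As if non-drop at 30 labels/s: (1 × 3600 + 17 × 60 + 7) × 30 + 26 = 138836.
Minute boundaries passed: 77; those not divisible by 10: 77 − 7 = 70; dropped labels = 2 × 70 = 140.
Actual frame index = 138836 − 140 = 138696.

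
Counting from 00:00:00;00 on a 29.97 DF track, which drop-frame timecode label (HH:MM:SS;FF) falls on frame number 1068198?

09:54:02;08

Ten DF minutes hold 17982 frames, so frame 1068198 lies in block 59 (frames 1060938–1078919) with 7260 frames into that block.
The block's first minute is 1800 frames and the rest 1798 each; 7260 frames reaches minute 4, so 59 × 18 + 4 × 2 = 1070 labels have been skipped so far.
Adding those back, label number 1068198 + 1070 = 1069268 at 30 labels/s is 35642 s + 8 f = 9 h 54 min 2 s frame 8, i.e. 09:54:02;08.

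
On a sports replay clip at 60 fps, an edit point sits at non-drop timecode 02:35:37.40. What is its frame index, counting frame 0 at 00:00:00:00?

560260

Total seconds to the label: (2 × 3600 + 35 × 60 + 37) = 9337.
Frame index = 9337 × 60 + 40 = 560260.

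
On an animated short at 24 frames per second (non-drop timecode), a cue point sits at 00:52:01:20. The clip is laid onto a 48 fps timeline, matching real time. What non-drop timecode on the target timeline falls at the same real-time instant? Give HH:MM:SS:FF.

Source frame index: (0×3600 + 52×60 + 1) × 24 + 20 = 74924.
Real time: 74924 / (24) = 18731/6 s.
Target frame: (18731/6) × (48) = 149848.
At 48 labels/s: frame 149848 → 00:52:01:40.

00:52:01:40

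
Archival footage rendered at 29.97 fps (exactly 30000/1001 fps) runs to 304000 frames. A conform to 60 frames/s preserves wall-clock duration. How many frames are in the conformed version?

Target frames = source frames × (target rate / source rate) = 304000 × (60)/(30000/1001) = 304000 × 1001/500 = 608608.

608608 frames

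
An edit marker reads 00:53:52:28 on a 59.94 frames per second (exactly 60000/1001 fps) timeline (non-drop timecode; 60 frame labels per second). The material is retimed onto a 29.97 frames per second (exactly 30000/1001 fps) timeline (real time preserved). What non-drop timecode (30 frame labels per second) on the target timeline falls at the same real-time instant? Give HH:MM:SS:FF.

00:53:52:14

Source frame index: (0×3600 + 53×60 + 52) × 60 + 28 = 193948.
Real time: 193948 / (60000/1001) = 48535487/15000 s.
Target frame: (48535487/15000) × (30000/1001) = 96974.
At 30 labels/s: frame 96974 → 00:53:52:14.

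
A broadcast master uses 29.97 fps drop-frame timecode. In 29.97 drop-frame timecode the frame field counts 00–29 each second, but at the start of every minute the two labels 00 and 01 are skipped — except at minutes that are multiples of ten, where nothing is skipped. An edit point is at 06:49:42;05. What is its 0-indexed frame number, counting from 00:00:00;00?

736727

As if non-drop at 30 labels/s: (6 × 3600 + 49 × 60 + 42) × 30 + 5 = 737465.
Minute boundaries passed: 409; those not divisible by 10: 409 − 40 = 369; dropped labels = 2 × 369 = 738.
Actual frame index = 737465 − 738 = 736727.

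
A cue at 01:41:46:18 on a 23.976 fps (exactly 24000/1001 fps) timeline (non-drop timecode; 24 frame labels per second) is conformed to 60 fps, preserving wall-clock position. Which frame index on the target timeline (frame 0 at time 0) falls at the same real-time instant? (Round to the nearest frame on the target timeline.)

Source frame index: (1×3600 + 41×60 + 46) × 24 + 18 = 146562.
Real time: 146562 / (24000/1001) = 24451427/4000 s.
Target frame: (24451427/4000) × (60) = 73354281/200 ≈ 366771.405 → 366771.

frame 366771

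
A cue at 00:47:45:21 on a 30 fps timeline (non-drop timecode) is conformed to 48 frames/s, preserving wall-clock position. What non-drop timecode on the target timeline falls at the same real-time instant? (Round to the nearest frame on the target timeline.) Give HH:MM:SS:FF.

00:47:45:34

Source frame index: (0×3600 + 47×60 + 45) × 30 + 21 = 85971.
Real time: 85971 / (30) = 28657/10 s.
Target frame: (28657/10) × (48) = 687768/5 ≈ 137553.600 → 137554.
At 48 labels/s: frame 137554 → 00:47:45:34.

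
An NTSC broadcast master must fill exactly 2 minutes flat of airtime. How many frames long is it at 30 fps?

3600 frames

2 min = 120 s.
Frames = 120 × 30 = 3600.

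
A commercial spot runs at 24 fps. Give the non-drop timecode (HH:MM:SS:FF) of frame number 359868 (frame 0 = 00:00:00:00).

04:09:54:12

359868 ÷ 24 = 14994 full seconds, remainder 12 frames.
14994 s = 4 h 9 min 54 s.
Timecode: 04:09:54:12.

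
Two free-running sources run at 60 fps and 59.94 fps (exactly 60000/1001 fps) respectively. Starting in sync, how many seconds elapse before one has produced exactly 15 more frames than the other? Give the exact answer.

250.25 seconds

The gap grows by |60000/1001 − 60| = 60/1001 frames per second.
Time for a 15-frame gap: 15 ÷ (60/1001) = 250.25 s.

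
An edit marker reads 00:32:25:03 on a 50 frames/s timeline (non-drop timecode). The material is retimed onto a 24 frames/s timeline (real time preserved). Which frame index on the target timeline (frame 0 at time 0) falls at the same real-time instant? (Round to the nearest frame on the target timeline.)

Source frame index: (0×3600 + 32×60 + 25) × 50 + 3 = 97253.
Real time: 97253 / (50) = 97253/50 s.
Target frame: (97253/50) × (24) = 1167036/25 ≈ 46681.440 → 46681.

frame 46681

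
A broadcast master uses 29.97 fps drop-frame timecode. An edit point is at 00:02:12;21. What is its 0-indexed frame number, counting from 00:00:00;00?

3977

Complete 10-minute blocks: 0, each 17982 frames → 0.
Remaining 2 whole minutes in the current block: 1800 + 1 × 1798 = 3598 frames.
Within the current minute: 12 × 30 + 21 − 2 = 379 (labels ;00/;01 skipped at this minute). Total = 0 + 3598 + 379 = 3977.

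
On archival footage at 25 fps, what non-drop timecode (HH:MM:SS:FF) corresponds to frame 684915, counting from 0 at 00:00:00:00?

684915 ÷ 25 = 27396 full seconds, remainder 15 frames.
27396 s = 7 h 36 min 36 s.
Timecode: 07:36:36:15.

07:36:36:15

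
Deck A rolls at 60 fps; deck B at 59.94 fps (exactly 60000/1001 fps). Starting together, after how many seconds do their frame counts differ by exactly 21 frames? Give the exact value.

The gap grows by |60000/1001 − 60| = 60/1001 frames per second.
Time for a 21-frame gap: 21 ÷ (60/1001) = 350.35 s.

350.35 seconds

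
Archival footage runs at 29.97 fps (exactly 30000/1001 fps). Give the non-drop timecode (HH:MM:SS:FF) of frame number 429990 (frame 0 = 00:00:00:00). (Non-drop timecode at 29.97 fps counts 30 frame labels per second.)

03:58:53:00

429990 ÷ 30 = 14333 full seconds, remainder 0 frames.
14333 s = 3 h 58 min 53 s.
Timecode: 03:58:53:00.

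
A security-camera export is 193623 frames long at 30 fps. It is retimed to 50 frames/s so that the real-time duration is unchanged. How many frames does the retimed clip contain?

322705 frames

Target frames = source frames × (target rate / source rate) = 193623 × (50)/(30) = 193623 × 5/3 = 322705.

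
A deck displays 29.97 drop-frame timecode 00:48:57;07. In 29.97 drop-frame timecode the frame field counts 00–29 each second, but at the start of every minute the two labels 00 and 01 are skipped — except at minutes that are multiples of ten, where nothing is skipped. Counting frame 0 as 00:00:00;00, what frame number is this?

As if non-drop at 30 labels/s: (0 × 3600 + 48 × 60 + 57) × 30 + 7 = 88117.
Minute boundaries passed: 48; those not divisible by 10: 48 − 4 = 44; dropped labels = 2 × 44 = 88.
Actual frame index = 88117 − 88 = 88029.

88029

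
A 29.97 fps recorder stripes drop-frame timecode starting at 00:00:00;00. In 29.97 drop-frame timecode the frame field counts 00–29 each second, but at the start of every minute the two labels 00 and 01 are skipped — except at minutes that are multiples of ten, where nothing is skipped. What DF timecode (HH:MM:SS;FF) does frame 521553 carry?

Each 10-minute DF block holds 10 × 60 × 30 − 9 × 2 = 17982 frames. 521553 ÷ 17982 → 29 full blocks, remainder 75.
Within the partial block the first minute is 1800 frames and each further minute 1798, so 0 further minute boundaries passed. Total skipped labels = 18 × 29 + 2 × 0 = 522.
Non-drop label index = 521553 + 522 = 522075; at 30 labels/s that is 04:50:02:15, i.e. DF 04:50:02;15.

04:50:02;15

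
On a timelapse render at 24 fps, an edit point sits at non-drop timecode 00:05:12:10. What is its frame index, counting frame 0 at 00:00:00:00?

7498

Total seconds to the label: (0 × 3600 + 5 × 60 + 12) = 312.
Frame index = 312 × 24 + 10 = 7498.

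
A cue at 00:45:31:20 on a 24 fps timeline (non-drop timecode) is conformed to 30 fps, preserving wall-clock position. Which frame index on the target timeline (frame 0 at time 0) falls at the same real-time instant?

frame 81955

Source frame index: (0×3600 + 45×60 + 31) × 24 + 20 = 65564.
Real time: 65564 / (24) = 16391/6 s.
Target frame: (16391/6) × (30) = 81955.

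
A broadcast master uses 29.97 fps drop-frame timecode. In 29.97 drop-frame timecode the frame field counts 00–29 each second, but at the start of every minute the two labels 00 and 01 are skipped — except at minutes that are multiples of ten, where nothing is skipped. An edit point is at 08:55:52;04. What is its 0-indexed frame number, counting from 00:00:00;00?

963600

Complete 10-minute blocks: 53, each 17982 frames → 953046.
Remaining 5 whole minutes in the current block: 1800 + 4 × 1798 = 8992 frames.
Within the current minute: 52 × 30 + 4 − 2 = 1562 (labels ;00/;01 skipped at this minute). Total = 953046 + 8992 + 1562 = 963600.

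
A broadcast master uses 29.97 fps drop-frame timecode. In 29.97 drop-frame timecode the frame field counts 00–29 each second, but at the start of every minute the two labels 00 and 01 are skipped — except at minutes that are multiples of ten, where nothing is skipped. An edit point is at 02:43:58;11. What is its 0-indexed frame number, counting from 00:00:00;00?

294857

As if non-drop at 30 labels/s: (2 × 3600 + 43 × 60 + 58) × 30 + 11 = 295151.
Minute boundaries passed: 163; those not divisible by 10: 163 − 16 = 147; dropped labels = 2 × 147 = 294.
Actual frame index = 295151 − 294 = 294857.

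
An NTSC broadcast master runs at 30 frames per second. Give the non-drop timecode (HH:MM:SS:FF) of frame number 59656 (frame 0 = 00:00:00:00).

59656 ÷ 30 = 1988 full seconds, remainder 16 frames.
1988 s = 0 h 33 min 8 s.
Timecode: 00:33:08:16.

00:33:08:16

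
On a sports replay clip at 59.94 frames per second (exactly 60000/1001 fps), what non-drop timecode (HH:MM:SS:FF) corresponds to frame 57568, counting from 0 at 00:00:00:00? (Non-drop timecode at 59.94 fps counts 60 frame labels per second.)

00:15:59:28

57568 ÷ 60 = 959 full seconds, remainder 28 frames.
959 s = 0 h 15 min 59 s.
Timecode: 00:15:59:28.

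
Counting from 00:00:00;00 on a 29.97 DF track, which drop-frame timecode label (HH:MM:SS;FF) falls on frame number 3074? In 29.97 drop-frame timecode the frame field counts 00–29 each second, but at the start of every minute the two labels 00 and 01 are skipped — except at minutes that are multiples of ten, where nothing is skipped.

00:01:42;16

Ten DF minutes hold 17982 frames, so frame 3074 lies in block 0 (frames 0–17981) with 3074 frames into that block.
The block's first minute is 1800 frames and the rest 1798 each; 3074 frames reaches minute 1, so 0 × 18 + 1 × 2 = 2 labels have been skipped so far.
Adding those back, label number 3074 + 2 = 3076 at 30 labels/s is 102 s + 16 f = 0 h 1 min 42 s frame 16, i.e. 00:01:42;16.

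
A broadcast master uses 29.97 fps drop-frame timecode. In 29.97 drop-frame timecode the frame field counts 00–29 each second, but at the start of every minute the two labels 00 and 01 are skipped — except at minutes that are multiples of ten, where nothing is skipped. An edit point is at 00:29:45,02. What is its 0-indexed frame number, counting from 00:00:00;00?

As if non-drop at 30 labels/s: (0 × 3600 + 29 × 60 + 45) × 30 + 2 = 53552.
Minute boundaries passed: 29; those not divisible by 10: 29 − 2 = 27; dropped labels = 2 × 27 = 54.
Actual frame index = 53552 − 54 = 53498.

53498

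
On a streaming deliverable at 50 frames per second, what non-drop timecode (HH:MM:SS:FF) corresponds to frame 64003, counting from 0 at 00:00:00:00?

00:21:20:03

64003 ÷ 50 = 1280 full seconds, remainder 3 frames.
1280 s = 0 h 21 min 20 s.
Timecode: 00:21:20:03.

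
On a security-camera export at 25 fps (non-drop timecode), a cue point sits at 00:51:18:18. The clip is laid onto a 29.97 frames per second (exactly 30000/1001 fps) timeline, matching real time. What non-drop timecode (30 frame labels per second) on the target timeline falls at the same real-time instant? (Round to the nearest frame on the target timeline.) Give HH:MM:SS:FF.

00:51:15:19

Source frame index: (0×3600 + 51×60 + 18) × 25 + 18 = 76968.
Real time: 76968 / (25) = 76968/25 s.
Target frame: (76968/25) × (30000/1001) = 92361600/1001 ≈ 92269.331 → 92269.
At 30 labels/s: frame 92269 → 00:51:15:19.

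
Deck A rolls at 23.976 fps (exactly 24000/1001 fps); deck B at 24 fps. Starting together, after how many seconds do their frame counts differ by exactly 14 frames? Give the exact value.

7007/12 seconds

The gap grows by |24 − 24000/1001| = 24/1001 frames per second.
Time for a 14-frame gap: 14 ÷ (24/1001) = 7007/12 s.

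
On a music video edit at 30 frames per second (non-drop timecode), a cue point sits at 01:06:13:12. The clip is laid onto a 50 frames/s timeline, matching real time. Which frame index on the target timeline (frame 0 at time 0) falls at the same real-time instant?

Source frame index: (1×3600 + 6×60 + 13) × 30 + 12 = 119202.
Real time: 119202 / (30) = 19867/5 s.
Target frame: (19867/5) × (50) = 198670.

frame 198670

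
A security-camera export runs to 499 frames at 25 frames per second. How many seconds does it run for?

Running time = 499 / (25) = 19.96 s.

19.96 seconds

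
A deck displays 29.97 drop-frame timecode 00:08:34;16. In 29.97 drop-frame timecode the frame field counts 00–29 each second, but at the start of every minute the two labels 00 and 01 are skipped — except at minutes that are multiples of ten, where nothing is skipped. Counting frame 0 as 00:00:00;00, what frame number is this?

15420

As if non-drop at 30 labels/s: (0 × 3600 + 8 × 60 + 34) × 30 + 16 = 15436.
Minute boundaries passed: 8; those not divisible by 10: 8 − 0 = 8; dropped labels = 2 × 8 = 16.
Actual frame index = 15436 − 16 = 15420.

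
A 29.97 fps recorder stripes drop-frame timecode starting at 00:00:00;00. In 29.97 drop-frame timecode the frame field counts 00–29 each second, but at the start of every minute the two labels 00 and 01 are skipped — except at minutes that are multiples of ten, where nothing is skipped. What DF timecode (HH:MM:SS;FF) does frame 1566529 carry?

Ten DF minutes hold 17982 frames, so frame 1566529 lies in block 87 (frames 1564434–1582415) with 2095 frames into that block.
The block's first minute is 1800 frames and the rest 1798 each; 2095 frames reaches minute 1, so 87 × 18 + 1 × 2 = 1568 labels have been skipped so far.
Adding those back, label number 1566529 + 1568 = 1568097 at 30 labels/s is 52269 s + 27 f = 14 h 31 min 9 s frame 27, i.e. 14:31:09;27.

14:31:09;27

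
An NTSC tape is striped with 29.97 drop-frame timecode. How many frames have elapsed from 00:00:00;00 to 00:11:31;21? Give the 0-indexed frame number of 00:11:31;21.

20731

Complete 10-minute blocks: 1, each 17982 frames → 17982.
Remaining 1 whole minute in the current block: 1800 + 0 × 1798 = 1800 frames.
Within the current minute: 31 × 30 + 21 − 2 = 949 (labels ;00/;01 skipped at this minute). Total = 17982 + 1800 + 949 = 20731.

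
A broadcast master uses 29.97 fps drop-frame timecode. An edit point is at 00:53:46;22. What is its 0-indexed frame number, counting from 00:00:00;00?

96706

Complete 10-minute blocks: 5, each 17982 frames → 89910.
Remaining 3 whole minutes in the current block: 1800 + 2 × 1798 = 5396 frames.
Within the current minute: 46 × 30 + 22 − 2 = 1400 (labels ;00/;01 skipped at this minute). Total = 89910 + 5396 + 1400 = 96706.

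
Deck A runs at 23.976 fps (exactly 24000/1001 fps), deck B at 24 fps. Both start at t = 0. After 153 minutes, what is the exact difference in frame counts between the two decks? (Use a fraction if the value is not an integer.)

153 min = 9180 s.
A emits 24000/1001 × 9180 = 220320000/1001 frames; B emits 24 × 9180 = 220320.
Difference = 220320/1001 frames (≈ 220.0999); B is ahead of A.

220320/1001 frames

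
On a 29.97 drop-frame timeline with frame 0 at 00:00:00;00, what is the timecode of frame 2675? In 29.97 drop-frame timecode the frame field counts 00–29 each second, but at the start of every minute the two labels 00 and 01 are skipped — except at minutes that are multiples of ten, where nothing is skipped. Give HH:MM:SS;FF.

00:01:29;07

Ten DF minutes hold 17982 frames, so frame 2675 lies in block 0 (frames 0–17981) with 2675 frames into that block.
The block's first minute is 1800 frames and the rest 1798 each; 2675 frames reaches minute 1, so 0 × 18 + 1 × 2 = 2 labels have been skipped so far.
Adding those back, label number 2675 + 2 = 2677 at 30 labels/s is 89 s + 7 f = 0 h 1 min 29 s frame 7, i.e. 00:01:29;07.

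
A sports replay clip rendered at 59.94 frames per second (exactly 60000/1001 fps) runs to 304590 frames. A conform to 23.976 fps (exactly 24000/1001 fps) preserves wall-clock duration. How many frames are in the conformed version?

Target frames = source frames × (target rate / source rate) = 304590 × (24000/1001)/(60000/1001) = 304590 × 2/5 = 121836.

121836 frames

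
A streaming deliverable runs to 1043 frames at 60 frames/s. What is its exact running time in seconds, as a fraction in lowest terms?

Running time = 1043 ÷ (60) = 1043 × 1/60 = 1043/60 s.

1043/60 seconds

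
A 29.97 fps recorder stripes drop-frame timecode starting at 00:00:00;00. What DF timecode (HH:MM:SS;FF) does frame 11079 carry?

Each 10-minute DF block holds 10 × 60 × 30 − 9 × 2 = 17982 frames. 11079 ÷ 17982 → 0 full blocks, remainder 11079.
Within the partial block the first minute is 1800 frames and each further minute 1798, so 6 further minute boundaries passed. Total skipped labels = 18 × 0 + 2 × 6 = 12.
Non-drop label index = 11079 + 12 = 11091; at 30 labels/s that is 00:06:09:21, i.e. DF 00:06:09;21.

00:06:09;21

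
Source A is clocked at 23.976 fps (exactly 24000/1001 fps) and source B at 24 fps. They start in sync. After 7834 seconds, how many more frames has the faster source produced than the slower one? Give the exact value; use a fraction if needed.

A emits 24000/1001 × 7834 = 188016000/1001 frames; B emits 24 × 7834 = 188016.
Difference = 188016/1001 frames (≈ 187.8282); B is ahead of A.

188016/1001 frames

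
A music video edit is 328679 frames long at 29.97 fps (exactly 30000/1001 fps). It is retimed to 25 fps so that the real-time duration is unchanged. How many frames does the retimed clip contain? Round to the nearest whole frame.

Frames at target rate = 328679 × (25) / (30000/1001) = 329007679/1200 ≈ 274173.066.
Nearest whole frame: 274173.

274173 frames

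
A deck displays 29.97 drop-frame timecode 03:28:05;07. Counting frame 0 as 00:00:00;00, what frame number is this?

374181

As if non-drop at 30 labels/s: (3 × 3600 + 28 × 60 + 5) × 30 + 7 = 374557.
Minute boundaries passed: 208; those not divisible by 10: 208 − 20 = 188; dropped labels = 2 × 188 = 376.
Actual frame index = 374557 − 376 = 374181.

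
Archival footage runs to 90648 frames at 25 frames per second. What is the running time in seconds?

3625.92 seconds

Running time = 90648 / (25) = 3625.92 s.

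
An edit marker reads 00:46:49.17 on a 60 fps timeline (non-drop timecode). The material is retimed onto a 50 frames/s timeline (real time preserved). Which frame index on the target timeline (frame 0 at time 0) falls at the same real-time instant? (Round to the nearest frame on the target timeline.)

Source frame index: (0×3600 + 46×60 + 49) × 60 + 17 = 168557.
Real time: 168557 / (60) = 168557/60 s.
Target frame: (168557/60) × (50) = 842785/6 ≈ 140464.167 → 140464.

frame 140464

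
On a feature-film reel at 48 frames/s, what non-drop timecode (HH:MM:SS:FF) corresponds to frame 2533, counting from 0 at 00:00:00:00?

2533 ÷ 48 = 52 full seconds, remainder 37 frames.
52 s = 0 h 0 min 52 s.
Timecode: 00:00:52:37.

00:00:52:37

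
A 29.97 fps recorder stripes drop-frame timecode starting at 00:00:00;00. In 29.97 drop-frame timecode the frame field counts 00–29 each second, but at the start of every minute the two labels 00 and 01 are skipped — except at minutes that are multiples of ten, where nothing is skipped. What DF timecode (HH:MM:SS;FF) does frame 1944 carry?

00:01:04;26

Each 10-minute DF block holds 10 × 60 × 30 − 9 × 2 = 17982 frames. 1944 ÷ 17982 → 0 full blocks, remainder 1944.
Within the partial block the first minute is 1800 frames and each further minute 1798, so 1 further minute boundary passed. Total skipped labels = 18 × 0 + 2 × 1 = 2.
Non-drop label index = 1944 + 2 = 1946; at 30 labels/s that is 00:01:04:26, i.e. DF 00:01:04;26.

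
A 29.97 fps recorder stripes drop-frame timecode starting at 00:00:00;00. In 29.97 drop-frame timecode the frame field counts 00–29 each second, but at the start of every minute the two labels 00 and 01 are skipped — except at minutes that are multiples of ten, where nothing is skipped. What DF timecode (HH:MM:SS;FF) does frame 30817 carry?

00:17:08;09

Each 10-minute DF block holds 10 × 60 × 30 − 9 × 2 = 17982 frames. 30817 ÷ 17982 → 1 full block, remainder 12835.
Within the partial block the first minute is 1800 frames and each further minute 1798, so 7 further minute boundaries passed. Total skipped labels = 18 × 1 + 2 × 7 = 32.
Non-drop label index = 30817 + 32 = 30849; at 30 labels/s that is 00:17:08:09, i.e. DF 00:17:08;09.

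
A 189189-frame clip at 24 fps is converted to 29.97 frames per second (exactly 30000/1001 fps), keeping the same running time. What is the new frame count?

Target frames = source frames × (target rate / source rate) = 189189 × (30000/1001)/(24) = 189189 × 1250/1001 = 236250.

236250 frames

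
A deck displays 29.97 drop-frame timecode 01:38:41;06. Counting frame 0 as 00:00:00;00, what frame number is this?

177458

As if non-drop at 30 labels/s: (1 × 3600 + 38 × 60 + 41) × 30 + 6 = 177636.
Minute boundaries passed: 98; those not divisible by 10: 98 − 9 = 89; dropped labels = 2 × 89 = 178.
Actual frame index = 177636 − 178 = 177458.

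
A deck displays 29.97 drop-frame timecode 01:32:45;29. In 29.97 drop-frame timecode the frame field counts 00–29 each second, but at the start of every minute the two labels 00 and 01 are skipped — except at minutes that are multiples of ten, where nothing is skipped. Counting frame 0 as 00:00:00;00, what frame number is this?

166813

As if non-drop at 30 labels/s: (1 × 3600 + 32 × 60 + 45) × 30 + 29 = 166979.
Minute boundaries passed: 92; those not divisible by 10: 92 − 9 = 83; dropped labels = 2 × 83 = 166.
Actual frame index = 166979 − 166 = 166813.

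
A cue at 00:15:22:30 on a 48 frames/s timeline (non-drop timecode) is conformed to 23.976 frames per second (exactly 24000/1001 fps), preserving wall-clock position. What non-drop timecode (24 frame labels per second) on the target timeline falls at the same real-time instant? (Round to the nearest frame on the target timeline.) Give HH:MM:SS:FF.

00:15:21:17

Source frame index: (0×3600 + 15×60 + 22) × 48 + 30 = 44286.
Real time: 44286 / (48) = 7381/8 s.
Target frame: (7381/8) × (24000/1001) = 2013000/91 ≈ 22120.879 → 22121.
At 24 labels/s: frame 22121 → 00:15:21:17.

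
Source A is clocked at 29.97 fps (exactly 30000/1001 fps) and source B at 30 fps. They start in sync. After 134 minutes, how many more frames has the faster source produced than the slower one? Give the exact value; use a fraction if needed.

134 min = 8040 s.
A emits 30000/1001 × 8040 = 241200000/1001 frames; B emits 30 × 8040 = 241200.
Difference = 241200/1001 frames (≈ 240.9590); B is ahead of A.

241200/1001 frames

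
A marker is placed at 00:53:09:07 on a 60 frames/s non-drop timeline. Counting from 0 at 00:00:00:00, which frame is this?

Total seconds to the label: (0 × 3600 + 53 × 60 + 9) = 3189.
Frame index = 3189 × 60 + 7 = 191347.

191347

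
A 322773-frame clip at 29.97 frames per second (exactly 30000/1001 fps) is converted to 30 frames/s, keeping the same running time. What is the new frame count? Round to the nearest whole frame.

323096 frames

Frames at target rate = 322773 × (30) / (30000/1001) = 323095773/1000 ≈ 323095.773.
Nearest whole frame: 323096.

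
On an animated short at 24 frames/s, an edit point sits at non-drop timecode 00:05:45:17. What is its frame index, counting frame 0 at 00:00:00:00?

8297

Total seconds to the label: (0 × 3600 + 5 × 60 + 45) = 345.
Frame index = 345 × 24 + 17 = 8297.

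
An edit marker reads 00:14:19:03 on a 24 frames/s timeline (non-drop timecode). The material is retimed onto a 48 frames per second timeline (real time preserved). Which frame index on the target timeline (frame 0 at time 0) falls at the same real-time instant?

Source frame index: (0×3600 + 14×60 + 19) × 24 + 3 = 20619.
Real time: 20619 / (24) = 6873/8 s.
Target frame: (6873/8) × (48) = 41238.

frame 41238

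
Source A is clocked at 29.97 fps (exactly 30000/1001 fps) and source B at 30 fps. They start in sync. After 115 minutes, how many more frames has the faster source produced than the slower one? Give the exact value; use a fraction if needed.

207000/1001 frames

115 min = 6900 s.
A emits 30000/1001 × 6900 = 207000000/1001 frames; B emits 30 × 6900 = 207000.
Difference = 207000/1001 frames (≈ 206.7932); B is ahead of A.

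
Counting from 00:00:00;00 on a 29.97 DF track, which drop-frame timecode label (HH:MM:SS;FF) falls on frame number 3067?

Each 10-minute DF block holds 10 × 60 × 30 − 9 × 2 = 17982 frames. 3067 ÷ 17982 → 0 full blocks, remainder 3067.
Within the partial block the first minute is 1800 frames and each further minute 1798, so 1 further minute boundary passed. Total skipped labels = 18 × 0 + 2 × 1 = 2.
Non-drop label index = 3067 + 2 = 3069; at 30 labels/s that is 00:01:42:09, i.e. DF 00:01:42;09.

00:01:42;09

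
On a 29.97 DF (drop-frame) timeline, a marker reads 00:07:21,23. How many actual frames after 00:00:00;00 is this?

13239

Complete 10-minute blocks: 0, each 17982 frames → 0.
Remaining 7 whole minutes in the current block: 1800 + 6 × 1798 = 12588 frames.
Within the current minute: 21 × 30 + 23 − 2 = 651 (labels ;00/;01 skipped at this minute). Total = 0 + 12588 + 651 = 13239.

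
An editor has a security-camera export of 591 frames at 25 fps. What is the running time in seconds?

23.64 seconds

Running time = 591 / (25) = 23.64 s.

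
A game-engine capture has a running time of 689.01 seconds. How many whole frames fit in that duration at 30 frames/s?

20670 frames

Frames = 689.01 × 30 = 206703/10 ≈ 20670.3000.
Complete frames: 20670.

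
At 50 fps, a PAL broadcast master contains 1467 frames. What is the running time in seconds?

29.34 seconds

Running time = 1467 / (50) = 29.34 s.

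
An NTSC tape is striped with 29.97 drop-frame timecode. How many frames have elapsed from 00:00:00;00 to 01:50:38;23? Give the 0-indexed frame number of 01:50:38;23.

198965

Complete 10-minute blocks: 11, each 17982 frames → 197802.
Remaining 0 whole minutes in the current block: 0 frames.
Within the current minute: 38 × 30 + 23 = 1163. Total = 197802 + 0 + 1163 = 198965.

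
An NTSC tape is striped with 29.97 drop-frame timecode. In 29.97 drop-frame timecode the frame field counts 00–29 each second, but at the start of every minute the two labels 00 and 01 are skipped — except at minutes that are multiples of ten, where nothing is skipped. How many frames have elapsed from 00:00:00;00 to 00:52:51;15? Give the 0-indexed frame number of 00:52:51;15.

95051

As if non-drop at 30 labels/s: (0 × 3600 + 52 × 60 + 51) × 30 + 15 = 95145.
Minute boundaries passed: 52; those not divisible by 10: 52 − 5 = 47; dropped labels = 2 × 47 = 94.
Actual frame index = 95145 − 94 = 95051.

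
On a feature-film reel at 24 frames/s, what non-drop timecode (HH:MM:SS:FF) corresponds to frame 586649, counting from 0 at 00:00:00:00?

06:47:23:17

586649 ÷ 24 = 24443 full seconds, remainder 17 frames.
24443 s = 6 h 47 min 23 s.
Timecode: 06:47:23:17.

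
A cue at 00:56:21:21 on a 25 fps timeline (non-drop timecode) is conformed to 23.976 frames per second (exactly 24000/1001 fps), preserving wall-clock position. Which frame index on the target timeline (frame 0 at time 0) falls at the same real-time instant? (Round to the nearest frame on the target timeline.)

frame 81083

Source frame index: (0×3600 + 56×60 + 21) × 25 + 21 = 84546.
Real time: 84546 / (25) = 84546/25 s.
Target frame: (84546/25) × (24000/1001) = 1054080/13 ≈ 81083.077 → 81083.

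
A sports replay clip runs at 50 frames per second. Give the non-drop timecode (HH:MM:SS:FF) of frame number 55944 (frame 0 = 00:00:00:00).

55944 ÷ 50 = 1118 full seconds, remainder 44 frames.
1118 s = 0 h 18 min 38 s.
Timecode: 00:18:38:44.

00:18:38:44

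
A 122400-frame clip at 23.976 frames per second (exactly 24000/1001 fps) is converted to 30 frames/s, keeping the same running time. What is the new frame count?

Target frames = source frames × (target rate / source rate) = 122400 × (30)/(24000/1001) = 122400 × 1001/800 = 153153.

153153 frames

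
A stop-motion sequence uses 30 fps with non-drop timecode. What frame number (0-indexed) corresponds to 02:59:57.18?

Total seconds to the label: (2 × 3600 + 59 × 60 + 57) = 10797.
Frame index = 10797 × 30 + 18 = 323928.

frame 323928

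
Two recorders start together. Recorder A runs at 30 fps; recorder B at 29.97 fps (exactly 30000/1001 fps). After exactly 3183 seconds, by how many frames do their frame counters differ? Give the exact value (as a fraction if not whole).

95490/1001 frames

A emits 30 × 3183 = 95490 frames; B emits 30000/1001 × 3183 = 95490000/1001.
Difference = 95490/1001 frames (≈ 95.3946); B is behind A.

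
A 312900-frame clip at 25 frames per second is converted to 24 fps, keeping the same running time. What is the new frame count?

Target frames = source frames × (target rate / source rate) = 312900 × (24)/(25) = 312900 × 24/25 = 300384.

300384 frames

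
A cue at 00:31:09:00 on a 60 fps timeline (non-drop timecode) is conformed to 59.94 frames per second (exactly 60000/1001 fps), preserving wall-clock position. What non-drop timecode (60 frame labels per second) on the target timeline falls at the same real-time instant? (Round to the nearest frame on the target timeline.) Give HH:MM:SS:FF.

Source frame index: (0×3600 + 31×60 + 9) × 60 + 0 = 112140.
Real time: 112140 / (60) = 1869 s.
Target frame: (1869) × (60000/1001) = 16020000/143 ≈ 112027.972 → 112028.
At 60 labels/s: frame 112028 → 00:31:07:08.

00:31:07:08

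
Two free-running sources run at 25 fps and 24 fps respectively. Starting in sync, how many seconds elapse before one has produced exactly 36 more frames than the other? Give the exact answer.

36 seconds

The gap grows by |24 − 25| = 1 frame per second.
Time for a 36-frame gap: 36 ÷ (1) = 36 s.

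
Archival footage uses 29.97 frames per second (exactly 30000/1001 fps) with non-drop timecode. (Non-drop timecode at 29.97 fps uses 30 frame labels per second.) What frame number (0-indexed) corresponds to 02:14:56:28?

Total seconds to the label: (2 × 3600 + 14 × 60 + 56) = 8096.
Frame index = 8096 × 30 + 28 = 242908.

242908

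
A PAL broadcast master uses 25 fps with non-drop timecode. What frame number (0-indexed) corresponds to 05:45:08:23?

Total seconds to the label: (5 × 3600 + 45 × 60 + 8) = 20708.
Frame index = 20708 × 25 + 23 = 517723.

frame 517723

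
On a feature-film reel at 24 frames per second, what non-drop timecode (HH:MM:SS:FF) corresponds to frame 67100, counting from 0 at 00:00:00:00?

67100 ÷ 24 = 2795 full seconds, remainder 20 frames.
2795 s = 0 h 46 min 35 s.
Timecode: 00:46:35:20.

00:46:35:20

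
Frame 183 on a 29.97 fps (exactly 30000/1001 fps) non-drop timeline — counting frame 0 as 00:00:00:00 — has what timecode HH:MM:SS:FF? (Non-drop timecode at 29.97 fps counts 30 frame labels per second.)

183 ÷ 30 = 6 full seconds, remainder 3 frames.
6 s = 0 h 0 min 6 s.
Timecode: 00:00:06:03.

00:00:06:03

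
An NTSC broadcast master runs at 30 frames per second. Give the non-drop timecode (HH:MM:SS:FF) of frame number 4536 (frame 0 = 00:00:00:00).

4536 ÷ 30 = 151 full seconds, remainder 6 frames.
151 s = 0 h 2 min 31 s.
Timecode: 00:02:31:06.

00:02:31:06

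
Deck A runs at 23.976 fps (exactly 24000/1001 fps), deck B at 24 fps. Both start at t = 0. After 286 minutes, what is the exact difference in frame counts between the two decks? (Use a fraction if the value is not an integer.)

286 min = 17160 s.
A emits 24000/1001 × 17160 = 2880000/7 frames; B emits 24 × 17160 = 411840.
Difference = 2880/7 frames (≈ 411.4286); B is ahead of A.

2880/7 frames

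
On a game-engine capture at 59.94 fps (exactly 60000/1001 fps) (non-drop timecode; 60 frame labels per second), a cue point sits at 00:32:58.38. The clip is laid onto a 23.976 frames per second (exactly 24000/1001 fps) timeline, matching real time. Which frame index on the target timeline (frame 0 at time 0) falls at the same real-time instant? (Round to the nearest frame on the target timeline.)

frame 47487

Source frame index: (0×3600 + 32×60 + 58) × 60 + 38 = 118718.
Real time: 118718 / (60000/1001) = 59418359/30000 s.
Target frame: (59418359/30000) × (24000/1001) = 237436/5 ≈ 47487.200 → 47487.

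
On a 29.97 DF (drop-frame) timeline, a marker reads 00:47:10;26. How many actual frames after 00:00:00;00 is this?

Complete 10-minute blocks: 4, each 17982 frames → 71928.
Remaining 7 whole minutes in the current block: 1800 + 6 × 1798 = 12588 frames.
Within the current minute: 10 × 30 + 26 − 2 = 324 (labels ;00/;01 skipped at this minute). Total = 71928 + 12588 + 324 = 84840.

84840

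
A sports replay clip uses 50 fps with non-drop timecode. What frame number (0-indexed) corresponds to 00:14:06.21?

frame 42321

Total seconds to the label: (0 × 3600 + 14 × 60 + 6) = 846.
Frame index = 846 × 50 + 21 = 42321.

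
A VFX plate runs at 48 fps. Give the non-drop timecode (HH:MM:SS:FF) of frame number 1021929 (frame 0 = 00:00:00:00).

1021929 ÷ 48 = 21290 full seconds, remainder 9 frames.
21290 s = 5 h 54 min 50 s.
Timecode: 05:54:50:09.

05:54:50:09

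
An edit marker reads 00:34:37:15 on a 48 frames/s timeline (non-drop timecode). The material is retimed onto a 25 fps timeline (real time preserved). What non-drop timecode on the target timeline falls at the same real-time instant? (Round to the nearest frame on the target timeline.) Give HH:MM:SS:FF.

00:34:37:08

Source frame index: (0×3600 + 34×60 + 37) × 48 + 15 = 99711.
Real time: 99711 / (48) = 33237/16 s.
Target frame: (33237/16) × (25) = 830925/16 ≈ 51932.812 → 51933.
At 25 labels/s: frame 51933 → 00:34:37:08.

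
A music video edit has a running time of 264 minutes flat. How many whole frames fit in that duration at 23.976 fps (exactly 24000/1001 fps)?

379780 frames

264 min = 15840 s.
Frames = 15840 × 24000/1001 = 34560000/91 ≈ 379780.2198.
Complete frames: 379780.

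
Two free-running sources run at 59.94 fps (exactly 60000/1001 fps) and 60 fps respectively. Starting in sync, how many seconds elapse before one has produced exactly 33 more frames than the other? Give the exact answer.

The gap grows by |60 − 60000/1001| = 60/1001 frames per second.
Time for a 33-frame gap: 33 ÷ (60/1001) = 550.55 s.

550.55 seconds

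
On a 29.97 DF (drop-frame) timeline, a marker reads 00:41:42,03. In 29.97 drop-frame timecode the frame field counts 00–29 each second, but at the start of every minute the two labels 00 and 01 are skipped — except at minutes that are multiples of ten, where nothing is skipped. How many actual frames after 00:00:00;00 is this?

As if non-drop at 30 labels/s: (0 × 3600 + 41 × 60 + 42) × 30 + 3 = 75063.
Minute boundaries passed: 41; those not divisible by 10: 41 − 4 = 37; dropped labels = 2 × 37 = 74.
Actual frame index = 75063 − 74 = 74989.

74989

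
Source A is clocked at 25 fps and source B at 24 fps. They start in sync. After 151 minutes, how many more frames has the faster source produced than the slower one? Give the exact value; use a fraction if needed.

9060 frames

151 min = 9060 s.
A emits 25 × 9060 = 226500 frames; B emits 24 × 9060 = 217440.
Difference = 9060 frames; B is behind A.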